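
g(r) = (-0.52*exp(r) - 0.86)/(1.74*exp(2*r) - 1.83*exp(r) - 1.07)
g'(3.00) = 0.02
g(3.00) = -0.02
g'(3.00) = 0.02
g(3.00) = -0.02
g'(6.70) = 0.00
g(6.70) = -0.00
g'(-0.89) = 0.06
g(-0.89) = 0.70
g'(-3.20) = -0.03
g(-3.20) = 0.77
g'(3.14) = 0.02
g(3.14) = -0.01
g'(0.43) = 168.13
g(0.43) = -7.26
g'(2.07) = 0.07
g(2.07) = -0.05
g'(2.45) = 0.04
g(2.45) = -0.03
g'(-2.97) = -0.03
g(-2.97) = 0.76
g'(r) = (-0.52*exp(r) - 0.86)*(-3.48*exp(2*r) + 1.83*exp(r))/(1.74*exp(2*r) - 1.83*exp(r) - 1.07)^2 - 0.52*exp(r)/(1.74*exp(2*r) - 1.83*exp(r) - 1.07) = (0.9048*exp(2*r) + 2.9928*exp(r) - 1.0174)*exp(r)/(3.0276*exp(4*r) - 6.3684*exp(3*r) - 0.3747*exp(2*r) + 3.9162*exp(r) + 1.1449)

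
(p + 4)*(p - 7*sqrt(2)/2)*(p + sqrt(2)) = p^3 - 5*sqrt(2)*p^2/2 + 4*p^2 - 10*sqrt(2)*p - 7*p - 28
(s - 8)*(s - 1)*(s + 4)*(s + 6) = s^4 + s^3 - 58*s^2 - 136*s + 192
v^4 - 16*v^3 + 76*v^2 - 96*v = v*(v - 8)*(v - 6)*(v - 2)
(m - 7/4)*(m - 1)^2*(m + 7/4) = m^4 - 2*m^3 - 33*m^2/16 + 49*m/8 - 49/16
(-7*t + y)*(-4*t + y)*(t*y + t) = 28*t^3*y + 28*t^3 - 11*t^2*y^2 - 11*t^2*y + t*y^3 + t*y^2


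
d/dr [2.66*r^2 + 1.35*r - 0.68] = 5.32*r + 1.35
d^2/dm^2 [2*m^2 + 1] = 4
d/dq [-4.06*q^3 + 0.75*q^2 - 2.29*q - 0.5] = -12.18*q^2 + 1.5*q - 2.29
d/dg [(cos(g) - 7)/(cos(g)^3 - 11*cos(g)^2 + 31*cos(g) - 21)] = 2*(cos(g) - 2)*sin(g)/((cos(g) - 3)^2*(cos(g) - 1)^2)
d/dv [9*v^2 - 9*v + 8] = 18*v - 9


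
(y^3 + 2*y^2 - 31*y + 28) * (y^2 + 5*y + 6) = y^5 + 7*y^4 - 15*y^3 - 115*y^2 - 46*y + 168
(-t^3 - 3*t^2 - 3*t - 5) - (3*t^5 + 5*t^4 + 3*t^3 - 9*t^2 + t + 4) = -3*t^5 - 5*t^4 - 4*t^3 + 6*t^2 - 4*t - 9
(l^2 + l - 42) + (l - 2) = l^2 + 2*l - 44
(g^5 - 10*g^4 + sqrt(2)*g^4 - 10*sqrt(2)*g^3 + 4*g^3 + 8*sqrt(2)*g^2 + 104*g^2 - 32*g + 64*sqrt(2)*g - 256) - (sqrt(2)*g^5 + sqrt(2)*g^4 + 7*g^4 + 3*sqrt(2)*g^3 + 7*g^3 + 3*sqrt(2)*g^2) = -sqrt(2)*g^5 + g^5 - 17*g^4 - 13*sqrt(2)*g^3 - 3*g^3 + 5*sqrt(2)*g^2 + 104*g^2 - 32*g + 64*sqrt(2)*g - 256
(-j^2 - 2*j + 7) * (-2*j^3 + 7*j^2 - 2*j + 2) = 2*j^5 - 3*j^4 - 26*j^3 + 51*j^2 - 18*j + 14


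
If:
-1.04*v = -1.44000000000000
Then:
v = 1.38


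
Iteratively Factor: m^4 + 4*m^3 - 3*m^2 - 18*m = (m + 3)*(m^3 + m^2 - 6*m) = (m - 2)*(m + 3)*(m^2 + 3*m) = m*(m - 2)*(m + 3)*(m + 3)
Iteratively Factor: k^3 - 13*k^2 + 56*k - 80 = (k - 5)*(k^2 - 8*k + 16) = (k - 5)*(k - 4)*(k - 4)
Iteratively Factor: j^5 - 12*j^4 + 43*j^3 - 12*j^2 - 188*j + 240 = (j - 4)*(j^4 - 8*j^3 + 11*j^2 + 32*j - 60) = (j - 5)*(j - 4)*(j^3 - 3*j^2 - 4*j + 12) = (j - 5)*(j - 4)*(j - 2)*(j^2 - j - 6) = (j - 5)*(j - 4)*(j - 2)*(j + 2)*(j - 3)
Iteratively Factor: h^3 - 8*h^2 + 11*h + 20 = (h - 4)*(h^2 - 4*h - 5) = (h - 4)*(h + 1)*(h - 5)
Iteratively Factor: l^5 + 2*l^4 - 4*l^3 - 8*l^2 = (l + 2)*(l^4 - 4*l^2) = (l - 2)*(l + 2)*(l^3 + 2*l^2) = l*(l - 2)*(l + 2)*(l^2 + 2*l) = l^2*(l - 2)*(l + 2)*(l + 2)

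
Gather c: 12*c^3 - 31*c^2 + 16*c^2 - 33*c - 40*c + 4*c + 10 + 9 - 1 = 12*c^3 - 15*c^2 - 69*c + 18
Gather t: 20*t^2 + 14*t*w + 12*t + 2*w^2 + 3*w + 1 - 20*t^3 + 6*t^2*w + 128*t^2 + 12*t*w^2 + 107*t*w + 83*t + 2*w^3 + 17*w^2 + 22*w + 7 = -20*t^3 + t^2*(6*w + 148) + t*(12*w^2 + 121*w + 95) + 2*w^3 + 19*w^2 + 25*w + 8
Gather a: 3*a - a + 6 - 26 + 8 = 2*a - 12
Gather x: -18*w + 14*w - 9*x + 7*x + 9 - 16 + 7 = -4*w - 2*x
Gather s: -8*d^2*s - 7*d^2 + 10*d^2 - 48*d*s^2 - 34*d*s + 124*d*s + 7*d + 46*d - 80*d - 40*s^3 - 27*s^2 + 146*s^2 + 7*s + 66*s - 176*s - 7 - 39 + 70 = 3*d^2 - 27*d - 40*s^3 + s^2*(119 - 48*d) + s*(-8*d^2 + 90*d - 103) + 24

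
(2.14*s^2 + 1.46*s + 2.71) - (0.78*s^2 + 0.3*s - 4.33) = 1.36*s^2 + 1.16*s + 7.04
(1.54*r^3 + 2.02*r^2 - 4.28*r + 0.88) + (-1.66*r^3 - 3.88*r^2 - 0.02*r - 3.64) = -0.12*r^3 - 1.86*r^2 - 4.3*r - 2.76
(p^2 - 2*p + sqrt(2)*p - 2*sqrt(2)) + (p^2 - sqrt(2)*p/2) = 2*p^2 - 2*p + sqrt(2)*p/2 - 2*sqrt(2)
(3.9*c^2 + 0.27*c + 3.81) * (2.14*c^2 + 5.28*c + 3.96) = 8.346*c^4 + 21.1698*c^3 + 25.023*c^2 + 21.186*c + 15.0876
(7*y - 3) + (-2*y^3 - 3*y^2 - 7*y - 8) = -2*y^3 - 3*y^2 - 11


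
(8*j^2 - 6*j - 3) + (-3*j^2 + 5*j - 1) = 5*j^2 - j - 4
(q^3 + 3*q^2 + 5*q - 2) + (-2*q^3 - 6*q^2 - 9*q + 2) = -q^3 - 3*q^2 - 4*q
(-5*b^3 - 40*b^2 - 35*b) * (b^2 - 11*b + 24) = -5*b^5 + 15*b^4 + 285*b^3 - 575*b^2 - 840*b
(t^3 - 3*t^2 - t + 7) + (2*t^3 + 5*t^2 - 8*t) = 3*t^3 + 2*t^2 - 9*t + 7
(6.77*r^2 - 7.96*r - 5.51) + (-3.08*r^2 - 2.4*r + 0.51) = 3.69*r^2 - 10.36*r - 5.0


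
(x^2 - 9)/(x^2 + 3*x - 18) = (x + 3)/(x + 6)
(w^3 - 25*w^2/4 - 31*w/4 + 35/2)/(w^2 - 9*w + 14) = (4*w^2 + 3*w - 10)/(4*(w - 2))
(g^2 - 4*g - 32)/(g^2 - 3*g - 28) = (g - 8)/(g - 7)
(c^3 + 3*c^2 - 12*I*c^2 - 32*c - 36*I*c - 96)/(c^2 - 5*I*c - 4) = (c^2 + c*(3 - 8*I) - 24*I)/(c - I)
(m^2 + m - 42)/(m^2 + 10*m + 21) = (m - 6)/(m + 3)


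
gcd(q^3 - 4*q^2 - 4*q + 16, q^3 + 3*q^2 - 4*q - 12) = q^2 - 4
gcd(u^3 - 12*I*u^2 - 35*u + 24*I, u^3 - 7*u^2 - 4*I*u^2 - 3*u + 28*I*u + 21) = u^2 - 4*I*u - 3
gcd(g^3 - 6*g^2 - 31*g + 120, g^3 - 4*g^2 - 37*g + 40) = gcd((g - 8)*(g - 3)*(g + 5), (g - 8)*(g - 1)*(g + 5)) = g^2 - 3*g - 40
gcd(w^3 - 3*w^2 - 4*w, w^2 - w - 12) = w - 4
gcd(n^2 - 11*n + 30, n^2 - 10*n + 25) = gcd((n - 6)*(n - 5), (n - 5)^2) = n - 5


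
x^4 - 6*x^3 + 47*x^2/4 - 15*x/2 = x*(x - 5/2)*(x - 2)*(x - 3/2)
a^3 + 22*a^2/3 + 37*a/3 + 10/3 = (a + 1/3)*(a + 2)*(a + 5)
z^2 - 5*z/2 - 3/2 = (z - 3)*(z + 1/2)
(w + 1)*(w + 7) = w^2 + 8*w + 7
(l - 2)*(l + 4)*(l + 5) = l^3 + 7*l^2 + 2*l - 40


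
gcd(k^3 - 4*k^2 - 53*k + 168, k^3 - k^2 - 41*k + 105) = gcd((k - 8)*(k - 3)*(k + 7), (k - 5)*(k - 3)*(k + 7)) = k^2 + 4*k - 21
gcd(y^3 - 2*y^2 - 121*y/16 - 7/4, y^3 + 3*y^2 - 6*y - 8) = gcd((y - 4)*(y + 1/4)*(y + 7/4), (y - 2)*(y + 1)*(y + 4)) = 1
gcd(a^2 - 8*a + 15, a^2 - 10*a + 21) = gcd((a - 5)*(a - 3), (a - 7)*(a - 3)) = a - 3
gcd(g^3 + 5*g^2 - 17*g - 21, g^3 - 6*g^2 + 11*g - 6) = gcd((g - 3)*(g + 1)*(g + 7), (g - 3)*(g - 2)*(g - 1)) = g - 3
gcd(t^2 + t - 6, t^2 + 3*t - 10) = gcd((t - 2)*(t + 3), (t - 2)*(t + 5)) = t - 2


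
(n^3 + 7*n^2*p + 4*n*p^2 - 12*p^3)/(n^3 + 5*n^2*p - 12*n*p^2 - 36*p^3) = (-n + p)/(-n + 3*p)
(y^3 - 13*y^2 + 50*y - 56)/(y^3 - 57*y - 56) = (-y^3 + 13*y^2 - 50*y + 56)/(-y^3 + 57*y + 56)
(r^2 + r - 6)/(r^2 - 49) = (r^2 + r - 6)/(r^2 - 49)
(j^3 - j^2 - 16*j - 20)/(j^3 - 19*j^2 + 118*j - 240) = (j^2 + 4*j + 4)/(j^2 - 14*j + 48)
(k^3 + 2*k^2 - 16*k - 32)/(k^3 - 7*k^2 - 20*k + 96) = (k^2 - 2*k - 8)/(k^2 - 11*k + 24)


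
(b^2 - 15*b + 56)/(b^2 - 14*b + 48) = (b - 7)/(b - 6)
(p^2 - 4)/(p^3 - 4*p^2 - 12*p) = (p - 2)/(p*(p - 6))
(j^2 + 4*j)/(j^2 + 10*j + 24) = j/(j + 6)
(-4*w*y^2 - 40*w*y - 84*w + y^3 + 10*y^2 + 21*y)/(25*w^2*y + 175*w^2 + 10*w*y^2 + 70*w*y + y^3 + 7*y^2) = (-4*w*y - 12*w + y^2 + 3*y)/(25*w^2 + 10*w*y + y^2)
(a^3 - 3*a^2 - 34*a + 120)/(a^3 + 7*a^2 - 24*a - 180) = (a - 4)/(a + 6)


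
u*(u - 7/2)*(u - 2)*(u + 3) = u^4 - 5*u^3/2 - 19*u^2/2 + 21*u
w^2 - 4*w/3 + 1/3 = (w - 1)*(w - 1/3)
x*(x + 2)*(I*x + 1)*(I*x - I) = -x^4 - x^3 + I*x^3 + 2*x^2 + I*x^2 - 2*I*x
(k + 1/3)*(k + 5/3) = k^2 + 2*k + 5/9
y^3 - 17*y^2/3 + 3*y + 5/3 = (y - 5)*(y - 1)*(y + 1/3)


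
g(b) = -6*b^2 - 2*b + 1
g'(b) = -12*b - 2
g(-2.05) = -20.12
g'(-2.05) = 22.60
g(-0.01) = 1.02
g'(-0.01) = -1.88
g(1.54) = -16.31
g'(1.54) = -20.48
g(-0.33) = 1.01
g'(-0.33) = 1.96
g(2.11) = -29.93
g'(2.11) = -27.32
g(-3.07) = -49.41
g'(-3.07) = 34.84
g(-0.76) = -0.95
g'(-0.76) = 7.12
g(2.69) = -47.80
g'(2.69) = -34.28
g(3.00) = -59.00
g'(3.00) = -38.00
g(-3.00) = -47.00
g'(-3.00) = 34.00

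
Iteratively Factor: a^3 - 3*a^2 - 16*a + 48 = (a - 3)*(a^2 - 16) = (a - 3)*(a + 4)*(a - 4)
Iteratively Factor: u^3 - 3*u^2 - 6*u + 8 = (u - 1)*(u^2 - 2*u - 8) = (u - 4)*(u - 1)*(u + 2)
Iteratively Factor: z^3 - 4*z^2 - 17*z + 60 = (z - 3)*(z^2 - z - 20) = (z - 3)*(z + 4)*(z - 5)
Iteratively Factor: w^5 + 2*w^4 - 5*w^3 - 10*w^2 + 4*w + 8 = (w + 2)*(w^4 - 5*w^2 + 4) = (w - 1)*(w + 2)*(w^3 + w^2 - 4*w - 4) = (w - 1)*(w + 1)*(w + 2)*(w^2 - 4) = (w - 2)*(w - 1)*(w + 1)*(w + 2)*(w + 2)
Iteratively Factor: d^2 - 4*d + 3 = (d - 1)*(d - 3)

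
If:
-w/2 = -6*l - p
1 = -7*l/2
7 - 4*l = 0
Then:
No Solution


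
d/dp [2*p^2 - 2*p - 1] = 4*p - 2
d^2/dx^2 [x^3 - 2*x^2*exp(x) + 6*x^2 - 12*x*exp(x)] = -2*x^2*exp(x) - 20*x*exp(x) + 6*x - 28*exp(x) + 12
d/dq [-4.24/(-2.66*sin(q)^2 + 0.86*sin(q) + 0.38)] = (3.6464 - 22.5568*sin(q))*cos(q)/(-2.66*sin(q)^2 + 0.86*sin(q) + 0.38)^2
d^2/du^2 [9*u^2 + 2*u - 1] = 18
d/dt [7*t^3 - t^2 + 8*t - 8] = 21*t^2 - 2*t + 8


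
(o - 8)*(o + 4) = o^2 - 4*o - 32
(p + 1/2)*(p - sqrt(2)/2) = p^2 - sqrt(2)*p/2 + p/2 - sqrt(2)/4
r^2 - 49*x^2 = (r - 7*x)*(r + 7*x)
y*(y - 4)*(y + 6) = y^3 + 2*y^2 - 24*y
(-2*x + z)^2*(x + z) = 4*x^3 - 3*x*z^2 + z^3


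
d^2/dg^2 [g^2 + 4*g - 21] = 2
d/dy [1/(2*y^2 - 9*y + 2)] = (9 - 4*y)/(2*y^2 - 9*y + 2)^2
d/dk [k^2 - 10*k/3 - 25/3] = 2*k - 10/3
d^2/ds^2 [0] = 0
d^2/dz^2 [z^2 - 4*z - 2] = 2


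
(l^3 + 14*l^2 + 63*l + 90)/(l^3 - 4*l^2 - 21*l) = (l^2 + 11*l + 30)/(l*(l - 7))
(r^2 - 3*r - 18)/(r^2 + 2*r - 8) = (r^2 - 3*r - 18)/(r^2 + 2*r - 8)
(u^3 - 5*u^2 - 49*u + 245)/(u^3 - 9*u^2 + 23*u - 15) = (u^2 - 49)/(u^2 - 4*u + 3)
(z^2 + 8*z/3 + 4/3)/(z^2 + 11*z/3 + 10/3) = (3*z + 2)/(3*z + 5)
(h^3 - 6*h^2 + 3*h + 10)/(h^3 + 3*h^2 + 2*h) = (h^2 - 7*h + 10)/(h*(h + 2))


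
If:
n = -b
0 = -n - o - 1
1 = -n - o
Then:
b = o + 1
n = -o - 1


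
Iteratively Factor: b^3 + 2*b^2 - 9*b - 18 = (b - 3)*(b^2 + 5*b + 6) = (b - 3)*(b + 2)*(b + 3)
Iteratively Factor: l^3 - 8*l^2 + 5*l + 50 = (l - 5)*(l^2 - 3*l - 10) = (l - 5)*(l + 2)*(l - 5)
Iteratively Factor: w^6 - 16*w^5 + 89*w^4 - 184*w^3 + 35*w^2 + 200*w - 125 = (w - 5)*(w^5 - 11*w^4 + 34*w^3 - 14*w^2 - 35*w + 25) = (w - 5)*(w - 1)*(w^4 - 10*w^3 + 24*w^2 + 10*w - 25) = (w - 5)^2*(w - 1)*(w^3 - 5*w^2 - w + 5) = (w - 5)^3*(w - 1)*(w^2 - 1) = (w - 5)^3*(w - 1)^2*(w + 1)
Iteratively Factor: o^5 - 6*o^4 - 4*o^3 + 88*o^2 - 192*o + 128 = (o - 2)*(o^4 - 4*o^3 - 12*o^2 + 64*o - 64) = (o - 4)*(o - 2)*(o^3 - 12*o + 16) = (o - 4)*(o - 2)^2*(o^2 + 2*o - 8) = (o - 4)*(o - 2)^3*(o + 4)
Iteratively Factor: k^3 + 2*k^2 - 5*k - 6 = (k - 2)*(k^2 + 4*k + 3) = (k - 2)*(k + 1)*(k + 3)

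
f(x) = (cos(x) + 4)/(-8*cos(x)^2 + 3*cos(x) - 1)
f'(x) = (-16*sin(x)*cos(x) + 3*sin(x))*(cos(x) + 4)/(-8*cos(x)^2 + 3*cos(x) - 1)^2 - sin(x)/(-8*cos(x)^2 + 3*cos(x) - 1)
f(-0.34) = -0.94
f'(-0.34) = 0.65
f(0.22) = -0.87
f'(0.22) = -0.38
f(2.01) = -0.96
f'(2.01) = 2.53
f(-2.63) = -0.32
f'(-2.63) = -0.33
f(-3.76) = -0.36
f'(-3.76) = 0.45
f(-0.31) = -0.92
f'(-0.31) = 0.58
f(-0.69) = -1.39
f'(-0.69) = 2.21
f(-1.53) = -4.54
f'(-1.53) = -13.06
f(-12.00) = -1.16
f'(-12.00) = -1.44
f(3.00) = -0.25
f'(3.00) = 0.07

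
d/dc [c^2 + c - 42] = 2*c + 1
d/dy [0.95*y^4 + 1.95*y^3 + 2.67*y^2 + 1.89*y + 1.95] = 3.8*y^3 + 5.85*y^2 + 5.34*y + 1.89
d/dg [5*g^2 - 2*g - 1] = 10*g - 2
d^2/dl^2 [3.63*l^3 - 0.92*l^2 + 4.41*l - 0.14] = 21.78*l - 1.84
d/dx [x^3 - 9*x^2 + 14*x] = 3*x^2 - 18*x + 14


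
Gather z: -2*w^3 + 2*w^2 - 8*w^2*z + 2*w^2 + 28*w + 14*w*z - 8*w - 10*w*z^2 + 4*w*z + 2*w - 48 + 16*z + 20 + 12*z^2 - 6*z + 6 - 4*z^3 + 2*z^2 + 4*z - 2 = -2*w^3 + 4*w^2 + 22*w - 4*z^3 + z^2*(14 - 10*w) + z*(-8*w^2 + 18*w + 14) - 24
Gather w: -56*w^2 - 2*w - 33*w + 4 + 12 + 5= -56*w^2 - 35*w + 21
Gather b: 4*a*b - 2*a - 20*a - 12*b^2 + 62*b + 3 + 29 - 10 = -22*a - 12*b^2 + b*(4*a + 62) + 22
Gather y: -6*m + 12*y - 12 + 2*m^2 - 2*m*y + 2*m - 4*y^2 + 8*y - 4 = 2*m^2 - 4*m - 4*y^2 + y*(20 - 2*m) - 16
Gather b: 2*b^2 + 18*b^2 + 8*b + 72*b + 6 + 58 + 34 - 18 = 20*b^2 + 80*b + 80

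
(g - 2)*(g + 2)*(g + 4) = g^3 + 4*g^2 - 4*g - 16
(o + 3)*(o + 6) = o^2 + 9*o + 18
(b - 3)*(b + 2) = b^2 - b - 6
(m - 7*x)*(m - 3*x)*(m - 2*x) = m^3 - 12*m^2*x + 41*m*x^2 - 42*x^3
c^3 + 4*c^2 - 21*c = c*(c - 3)*(c + 7)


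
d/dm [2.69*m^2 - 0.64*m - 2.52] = 5.38*m - 0.64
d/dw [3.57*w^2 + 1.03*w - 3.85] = 7.14*w + 1.03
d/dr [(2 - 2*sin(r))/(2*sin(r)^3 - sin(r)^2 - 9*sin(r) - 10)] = 2*(4*sin(r)^3 - 7*sin(r)^2 + 2*sin(r) + 19)*cos(r)/(-2*sin(r)^3 + sin(r)^2 + 9*sin(r) + 10)^2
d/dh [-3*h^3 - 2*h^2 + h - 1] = -9*h^2 - 4*h + 1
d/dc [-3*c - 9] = -3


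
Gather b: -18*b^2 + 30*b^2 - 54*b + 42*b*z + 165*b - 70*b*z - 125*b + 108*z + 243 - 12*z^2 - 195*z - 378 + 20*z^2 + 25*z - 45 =12*b^2 + b*(-28*z - 14) + 8*z^2 - 62*z - 180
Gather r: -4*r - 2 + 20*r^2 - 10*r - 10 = 20*r^2 - 14*r - 12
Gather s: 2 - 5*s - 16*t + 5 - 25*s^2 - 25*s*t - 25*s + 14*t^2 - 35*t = -25*s^2 + s*(-25*t - 30) + 14*t^2 - 51*t + 7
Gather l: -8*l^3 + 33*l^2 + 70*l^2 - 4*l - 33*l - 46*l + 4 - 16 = -8*l^3 + 103*l^2 - 83*l - 12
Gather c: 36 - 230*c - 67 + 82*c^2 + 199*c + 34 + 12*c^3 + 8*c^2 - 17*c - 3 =12*c^3 + 90*c^2 - 48*c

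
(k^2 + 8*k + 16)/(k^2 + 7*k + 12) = (k + 4)/(k + 3)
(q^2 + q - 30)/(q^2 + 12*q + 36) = (q - 5)/(q + 6)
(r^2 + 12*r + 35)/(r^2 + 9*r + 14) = (r + 5)/(r + 2)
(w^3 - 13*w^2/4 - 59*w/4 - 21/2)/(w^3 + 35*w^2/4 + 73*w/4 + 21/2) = (w - 6)/(w + 6)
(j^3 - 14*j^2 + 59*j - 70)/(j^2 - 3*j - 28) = (j^2 - 7*j + 10)/(j + 4)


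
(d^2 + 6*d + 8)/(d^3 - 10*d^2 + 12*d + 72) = (d + 4)/(d^2 - 12*d + 36)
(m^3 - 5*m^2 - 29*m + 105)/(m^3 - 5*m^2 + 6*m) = (m^2 - 2*m - 35)/(m*(m - 2))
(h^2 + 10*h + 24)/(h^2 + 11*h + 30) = (h + 4)/(h + 5)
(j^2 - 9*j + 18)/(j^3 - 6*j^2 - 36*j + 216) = (j - 3)/(j^2 - 36)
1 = 1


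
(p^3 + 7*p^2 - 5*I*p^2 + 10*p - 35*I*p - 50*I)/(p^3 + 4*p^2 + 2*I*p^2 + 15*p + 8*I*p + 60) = (p^3 + p^2*(7 - 5*I) + p*(10 - 35*I) - 50*I)/(p^3 + p^2*(4 + 2*I) + p*(15 + 8*I) + 60)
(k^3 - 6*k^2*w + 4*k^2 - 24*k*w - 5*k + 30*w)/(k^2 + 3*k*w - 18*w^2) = (k^3 - 6*k^2*w + 4*k^2 - 24*k*w - 5*k + 30*w)/(k^2 + 3*k*w - 18*w^2)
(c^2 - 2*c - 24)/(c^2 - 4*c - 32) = (c - 6)/(c - 8)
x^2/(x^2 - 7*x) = x/(x - 7)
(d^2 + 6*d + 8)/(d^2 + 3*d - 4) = (d + 2)/(d - 1)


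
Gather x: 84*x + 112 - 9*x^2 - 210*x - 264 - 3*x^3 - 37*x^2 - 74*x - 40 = -3*x^3 - 46*x^2 - 200*x - 192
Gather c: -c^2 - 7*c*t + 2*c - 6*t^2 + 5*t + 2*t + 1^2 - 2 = -c^2 + c*(2 - 7*t) - 6*t^2 + 7*t - 1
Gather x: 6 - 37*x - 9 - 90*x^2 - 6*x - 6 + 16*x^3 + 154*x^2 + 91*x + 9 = 16*x^3 + 64*x^2 + 48*x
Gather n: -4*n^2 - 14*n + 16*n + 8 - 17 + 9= -4*n^2 + 2*n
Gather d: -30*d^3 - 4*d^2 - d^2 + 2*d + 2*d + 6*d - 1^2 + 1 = -30*d^3 - 5*d^2 + 10*d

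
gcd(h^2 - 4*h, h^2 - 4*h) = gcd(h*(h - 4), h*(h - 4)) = h^2 - 4*h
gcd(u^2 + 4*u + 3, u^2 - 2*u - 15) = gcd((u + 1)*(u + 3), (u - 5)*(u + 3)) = u + 3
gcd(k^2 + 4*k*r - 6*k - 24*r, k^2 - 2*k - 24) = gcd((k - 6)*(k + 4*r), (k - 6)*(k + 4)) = k - 6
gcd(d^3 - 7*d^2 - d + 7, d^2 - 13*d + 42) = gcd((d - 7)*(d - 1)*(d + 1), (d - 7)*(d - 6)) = d - 7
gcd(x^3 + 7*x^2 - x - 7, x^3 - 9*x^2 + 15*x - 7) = x - 1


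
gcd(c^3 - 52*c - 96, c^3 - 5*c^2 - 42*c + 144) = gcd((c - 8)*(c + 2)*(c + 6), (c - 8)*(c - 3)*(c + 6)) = c^2 - 2*c - 48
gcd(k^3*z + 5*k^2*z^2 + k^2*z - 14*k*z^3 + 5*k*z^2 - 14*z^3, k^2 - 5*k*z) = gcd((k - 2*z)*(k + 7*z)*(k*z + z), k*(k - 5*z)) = 1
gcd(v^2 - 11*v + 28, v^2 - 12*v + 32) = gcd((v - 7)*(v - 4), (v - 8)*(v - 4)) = v - 4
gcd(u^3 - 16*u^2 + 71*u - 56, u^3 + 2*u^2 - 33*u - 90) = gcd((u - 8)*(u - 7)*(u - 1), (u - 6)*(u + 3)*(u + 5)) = 1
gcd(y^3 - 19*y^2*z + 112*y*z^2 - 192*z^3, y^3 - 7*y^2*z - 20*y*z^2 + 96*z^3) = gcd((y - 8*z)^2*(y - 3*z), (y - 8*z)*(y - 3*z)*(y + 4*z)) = y^2 - 11*y*z + 24*z^2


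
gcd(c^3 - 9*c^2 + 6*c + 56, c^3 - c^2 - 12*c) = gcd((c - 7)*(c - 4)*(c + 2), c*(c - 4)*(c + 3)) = c - 4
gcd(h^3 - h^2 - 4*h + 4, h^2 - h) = h - 1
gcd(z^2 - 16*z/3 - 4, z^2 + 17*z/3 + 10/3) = z + 2/3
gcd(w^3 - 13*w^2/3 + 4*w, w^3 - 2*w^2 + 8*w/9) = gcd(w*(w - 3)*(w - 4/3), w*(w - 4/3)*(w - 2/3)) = w^2 - 4*w/3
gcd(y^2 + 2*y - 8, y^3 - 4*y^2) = 1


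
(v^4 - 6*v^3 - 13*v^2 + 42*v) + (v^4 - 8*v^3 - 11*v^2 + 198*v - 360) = 2*v^4 - 14*v^3 - 24*v^2 + 240*v - 360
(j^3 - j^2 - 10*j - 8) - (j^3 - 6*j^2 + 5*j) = 5*j^2 - 15*j - 8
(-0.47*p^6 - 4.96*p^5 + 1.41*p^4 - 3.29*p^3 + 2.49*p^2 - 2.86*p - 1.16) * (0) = 0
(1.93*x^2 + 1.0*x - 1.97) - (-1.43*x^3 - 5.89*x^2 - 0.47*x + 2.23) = 1.43*x^3 + 7.82*x^2 + 1.47*x - 4.2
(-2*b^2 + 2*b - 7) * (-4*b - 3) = 8*b^3 - 2*b^2 + 22*b + 21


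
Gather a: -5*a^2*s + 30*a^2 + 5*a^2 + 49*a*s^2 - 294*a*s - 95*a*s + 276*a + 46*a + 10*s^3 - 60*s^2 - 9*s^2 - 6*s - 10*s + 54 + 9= a^2*(35 - 5*s) + a*(49*s^2 - 389*s + 322) + 10*s^3 - 69*s^2 - 16*s + 63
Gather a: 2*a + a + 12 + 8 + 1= 3*a + 21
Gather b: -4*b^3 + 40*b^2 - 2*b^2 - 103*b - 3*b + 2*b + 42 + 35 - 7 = -4*b^3 + 38*b^2 - 104*b + 70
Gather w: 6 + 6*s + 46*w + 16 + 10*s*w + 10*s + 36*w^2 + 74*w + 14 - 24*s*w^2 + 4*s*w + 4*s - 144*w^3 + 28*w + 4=20*s - 144*w^3 + w^2*(36 - 24*s) + w*(14*s + 148) + 40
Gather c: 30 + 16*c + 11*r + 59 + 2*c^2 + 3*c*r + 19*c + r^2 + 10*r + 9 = 2*c^2 + c*(3*r + 35) + r^2 + 21*r + 98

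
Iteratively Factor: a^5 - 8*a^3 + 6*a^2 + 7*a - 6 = (a + 1)*(a^4 - a^3 - 7*a^2 + 13*a - 6) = (a - 1)*(a + 1)*(a^3 - 7*a + 6) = (a - 1)^2*(a + 1)*(a^2 + a - 6) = (a - 2)*(a - 1)^2*(a + 1)*(a + 3)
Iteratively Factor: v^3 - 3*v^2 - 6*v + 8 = (v - 1)*(v^2 - 2*v - 8) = (v - 1)*(v + 2)*(v - 4)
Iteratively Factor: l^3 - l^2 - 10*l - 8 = (l - 4)*(l^2 + 3*l + 2) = (l - 4)*(l + 2)*(l + 1)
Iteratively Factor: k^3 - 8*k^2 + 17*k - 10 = (k - 1)*(k^2 - 7*k + 10) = (k - 5)*(k - 1)*(k - 2)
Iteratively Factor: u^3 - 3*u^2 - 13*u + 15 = (u - 5)*(u^2 + 2*u - 3) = (u - 5)*(u - 1)*(u + 3)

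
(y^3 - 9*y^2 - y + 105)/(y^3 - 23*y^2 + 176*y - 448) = (y^2 - 2*y - 15)/(y^2 - 16*y + 64)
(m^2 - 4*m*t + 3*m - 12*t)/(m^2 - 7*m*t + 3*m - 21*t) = (-m + 4*t)/(-m + 7*t)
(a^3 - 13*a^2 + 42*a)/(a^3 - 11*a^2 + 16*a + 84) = a/(a + 2)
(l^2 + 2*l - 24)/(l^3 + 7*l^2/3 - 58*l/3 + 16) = 3*(l - 4)/(3*l^2 - 11*l + 8)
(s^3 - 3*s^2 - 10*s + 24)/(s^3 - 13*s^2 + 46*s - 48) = (s^2 - s - 12)/(s^2 - 11*s + 24)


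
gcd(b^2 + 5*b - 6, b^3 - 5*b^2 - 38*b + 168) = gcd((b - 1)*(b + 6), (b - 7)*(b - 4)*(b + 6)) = b + 6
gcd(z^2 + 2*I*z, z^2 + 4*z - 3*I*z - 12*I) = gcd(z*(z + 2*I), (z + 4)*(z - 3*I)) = 1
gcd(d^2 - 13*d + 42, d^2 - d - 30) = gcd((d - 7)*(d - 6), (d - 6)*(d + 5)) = d - 6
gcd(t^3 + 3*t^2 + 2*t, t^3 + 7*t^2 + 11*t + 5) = t + 1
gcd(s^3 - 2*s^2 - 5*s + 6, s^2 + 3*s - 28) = 1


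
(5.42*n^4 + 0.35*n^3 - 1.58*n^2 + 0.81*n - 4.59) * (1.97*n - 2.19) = 10.6774*n^5 - 11.1803*n^4 - 3.8791*n^3 + 5.0559*n^2 - 10.8162*n + 10.0521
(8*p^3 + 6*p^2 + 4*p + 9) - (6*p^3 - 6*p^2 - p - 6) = 2*p^3 + 12*p^2 + 5*p + 15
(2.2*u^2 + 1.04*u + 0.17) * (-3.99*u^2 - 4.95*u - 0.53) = -8.778*u^4 - 15.0396*u^3 - 6.9923*u^2 - 1.3927*u - 0.0901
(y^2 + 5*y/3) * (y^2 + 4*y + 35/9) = y^4 + 17*y^3/3 + 95*y^2/9 + 175*y/27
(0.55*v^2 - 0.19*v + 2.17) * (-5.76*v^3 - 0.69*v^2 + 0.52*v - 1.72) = -3.168*v^5 + 0.7149*v^4 - 12.0821*v^3 - 2.5421*v^2 + 1.4552*v - 3.7324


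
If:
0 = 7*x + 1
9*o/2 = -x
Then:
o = 2/63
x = -1/7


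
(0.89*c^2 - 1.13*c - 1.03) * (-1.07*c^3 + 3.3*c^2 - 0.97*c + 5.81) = -0.9523*c^5 + 4.1461*c^4 - 3.4902*c^3 + 2.868*c^2 - 5.5662*c - 5.9843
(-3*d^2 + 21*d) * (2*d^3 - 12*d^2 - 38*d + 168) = -6*d^5 + 78*d^4 - 138*d^3 - 1302*d^2 + 3528*d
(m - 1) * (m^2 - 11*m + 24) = m^3 - 12*m^2 + 35*m - 24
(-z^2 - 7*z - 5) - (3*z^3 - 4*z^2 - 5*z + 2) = -3*z^3 + 3*z^2 - 2*z - 7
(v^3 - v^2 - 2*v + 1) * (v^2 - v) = v^5 - 2*v^4 - v^3 + 3*v^2 - v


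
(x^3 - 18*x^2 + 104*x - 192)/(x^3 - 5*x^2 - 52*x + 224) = (x - 6)/(x + 7)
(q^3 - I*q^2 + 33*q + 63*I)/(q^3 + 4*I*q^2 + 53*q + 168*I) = (q + 3*I)/(q + 8*I)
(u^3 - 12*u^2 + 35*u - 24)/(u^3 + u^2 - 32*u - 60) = (u^3 - 12*u^2 + 35*u - 24)/(u^3 + u^2 - 32*u - 60)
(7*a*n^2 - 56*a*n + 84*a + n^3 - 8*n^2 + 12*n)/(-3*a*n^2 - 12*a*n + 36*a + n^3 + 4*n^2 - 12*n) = (-7*a*n + 42*a - n^2 + 6*n)/(3*a*n + 18*a - n^2 - 6*n)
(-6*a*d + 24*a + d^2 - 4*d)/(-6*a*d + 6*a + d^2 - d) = (d - 4)/(d - 1)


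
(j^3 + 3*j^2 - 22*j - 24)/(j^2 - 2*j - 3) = (j^2 + 2*j - 24)/(j - 3)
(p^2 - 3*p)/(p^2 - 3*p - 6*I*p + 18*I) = p/(p - 6*I)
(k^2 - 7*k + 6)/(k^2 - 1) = (k - 6)/(k + 1)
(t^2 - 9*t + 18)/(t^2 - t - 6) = (t - 6)/(t + 2)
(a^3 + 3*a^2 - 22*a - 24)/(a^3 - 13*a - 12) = (a + 6)/(a + 3)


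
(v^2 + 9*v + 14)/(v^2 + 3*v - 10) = (v^2 + 9*v + 14)/(v^2 + 3*v - 10)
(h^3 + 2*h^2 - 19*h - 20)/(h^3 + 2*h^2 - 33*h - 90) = (h^2 - 3*h - 4)/(h^2 - 3*h - 18)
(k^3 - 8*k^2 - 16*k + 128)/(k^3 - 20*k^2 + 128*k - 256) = (k + 4)/(k - 8)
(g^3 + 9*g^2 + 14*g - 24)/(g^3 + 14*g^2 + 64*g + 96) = (g - 1)/(g + 4)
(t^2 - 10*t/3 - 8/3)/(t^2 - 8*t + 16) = (t + 2/3)/(t - 4)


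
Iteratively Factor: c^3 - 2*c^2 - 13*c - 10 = (c + 1)*(c^2 - 3*c - 10) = (c + 1)*(c + 2)*(c - 5)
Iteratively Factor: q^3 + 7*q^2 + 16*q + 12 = (q + 2)*(q^2 + 5*q + 6) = (q + 2)^2*(q + 3)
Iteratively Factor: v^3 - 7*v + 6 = (v - 1)*(v^2 + v - 6) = (v - 1)*(v + 3)*(v - 2)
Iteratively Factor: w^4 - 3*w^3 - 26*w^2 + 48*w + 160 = (w - 4)*(w^3 + w^2 - 22*w - 40) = (w - 4)*(w + 2)*(w^2 - w - 20) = (w - 4)*(w + 2)*(w + 4)*(w - 5)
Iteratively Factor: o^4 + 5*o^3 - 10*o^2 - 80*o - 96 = (o + 3)*(o^3 + 2*o^2 - 16*o - 32) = (o + 3)*(o + 4)*(o^2 - 2*o - 8) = (o + 2)*(o + 3)*(o + 4)*(o - 4)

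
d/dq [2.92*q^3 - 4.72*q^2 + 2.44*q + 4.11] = 8.76*q^2 - 9.44*q + 2.44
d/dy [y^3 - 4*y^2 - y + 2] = 3*y^2 - 8*y - 1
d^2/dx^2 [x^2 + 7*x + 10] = 2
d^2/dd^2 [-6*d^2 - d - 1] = -12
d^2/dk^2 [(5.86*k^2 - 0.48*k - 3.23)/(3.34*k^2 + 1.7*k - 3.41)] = (1.13686837721616e-13*k^4 - 77.2555360000001*k^3 + 184.255776*k^2 - 142.841112*k + 38.471288)/(37.259704*k^6 + 56.89356*k^5 - 85.163988*k^4 - 111.25888*k^3 + 86.948862*k^2 + 59.30331*k - 39.651821)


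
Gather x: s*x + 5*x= x*(s + 5)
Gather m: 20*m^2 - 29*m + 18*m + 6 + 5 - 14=20*m^2 - 11*m - 3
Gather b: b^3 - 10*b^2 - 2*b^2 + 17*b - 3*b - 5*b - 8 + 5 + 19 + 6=b^3 - 12*b^2 + 9*b + 22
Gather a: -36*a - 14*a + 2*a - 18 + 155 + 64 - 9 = 192 - 48*a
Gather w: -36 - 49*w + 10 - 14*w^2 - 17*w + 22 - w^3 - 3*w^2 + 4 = -w^3 - 17*w^2 - 66*w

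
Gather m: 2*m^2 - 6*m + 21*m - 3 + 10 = 2*m^2 + 15*m + 7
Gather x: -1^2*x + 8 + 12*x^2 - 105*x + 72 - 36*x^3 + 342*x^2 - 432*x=-36*x^3 + 354*x^2 - 538*x + 80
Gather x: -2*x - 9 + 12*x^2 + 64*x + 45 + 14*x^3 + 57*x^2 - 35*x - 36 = 14*x^3 + 69*x^2 + 27*x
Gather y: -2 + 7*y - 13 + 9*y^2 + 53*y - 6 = 9*y^2 + 60*y - 21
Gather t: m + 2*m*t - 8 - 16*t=m + t*(2*m - 16) - 8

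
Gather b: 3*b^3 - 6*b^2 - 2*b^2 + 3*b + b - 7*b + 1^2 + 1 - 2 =3*b^3 - 8*b^2 - 3*b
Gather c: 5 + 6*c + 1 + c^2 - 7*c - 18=c^2 - c - 12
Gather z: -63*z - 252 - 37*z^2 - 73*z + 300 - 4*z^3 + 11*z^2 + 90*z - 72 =-4*z^3 - 26*z^2 - 46*z - 24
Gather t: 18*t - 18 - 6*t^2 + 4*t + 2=-6*t^2 + 22*t - 16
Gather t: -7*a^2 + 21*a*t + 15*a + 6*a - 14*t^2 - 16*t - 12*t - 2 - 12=-7*a^2 + 21*a - 14*t^2 + t*(21*a - 28) - 14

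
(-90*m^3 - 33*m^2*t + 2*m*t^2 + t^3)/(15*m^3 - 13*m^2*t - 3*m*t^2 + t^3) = (-30*m^2 - m*t + t^2)/(5*m^2 - 6*m*t + t^2)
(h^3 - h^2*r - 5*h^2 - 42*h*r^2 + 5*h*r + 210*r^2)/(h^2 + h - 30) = (h^2 - h*r - 42*r^2)/(h + 6)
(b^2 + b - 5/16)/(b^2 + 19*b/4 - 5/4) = (b + 5/4)/(b + 5)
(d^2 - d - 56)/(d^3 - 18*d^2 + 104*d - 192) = (d + 7)/(d^2 - 10*d + 24)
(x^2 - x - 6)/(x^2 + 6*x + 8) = (x - 3)/(x + 4)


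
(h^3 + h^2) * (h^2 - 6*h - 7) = h^5 - 5*h^4 - 13*h^3 - 7*h^2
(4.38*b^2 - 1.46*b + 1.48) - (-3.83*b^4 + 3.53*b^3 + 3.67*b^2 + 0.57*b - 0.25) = 3.83*b^4 - 3.53*b^3 + 0.71*b^2 - 2.03*b + 1.73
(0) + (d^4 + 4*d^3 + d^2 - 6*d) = d^4 + 4*d^3 + d^2 - 6*d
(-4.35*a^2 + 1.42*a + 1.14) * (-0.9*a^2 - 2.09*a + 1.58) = 3.915*a^4 + 7.8135*a^3 - 10.8668*a^2 - 0.139*a + 1.8012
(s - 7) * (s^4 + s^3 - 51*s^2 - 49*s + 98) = s^5 - 6*s^4 - 58*s^3 + 308*s^2 + 441*s - 686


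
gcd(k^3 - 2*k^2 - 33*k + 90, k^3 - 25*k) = k - 5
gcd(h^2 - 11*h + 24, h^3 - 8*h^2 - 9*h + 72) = h^2 - 11*h + 24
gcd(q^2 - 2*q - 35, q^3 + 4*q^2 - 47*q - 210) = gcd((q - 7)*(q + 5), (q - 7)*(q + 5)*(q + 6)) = q^2 - 2*q - 35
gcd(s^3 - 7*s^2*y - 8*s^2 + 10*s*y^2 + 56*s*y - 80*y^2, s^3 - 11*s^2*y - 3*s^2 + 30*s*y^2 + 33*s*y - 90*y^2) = -s + 5*y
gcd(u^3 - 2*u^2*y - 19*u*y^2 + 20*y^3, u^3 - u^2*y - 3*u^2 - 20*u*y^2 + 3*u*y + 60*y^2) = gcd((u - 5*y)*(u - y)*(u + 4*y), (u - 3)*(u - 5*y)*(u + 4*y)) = -u^2 + u*y + 20*y^2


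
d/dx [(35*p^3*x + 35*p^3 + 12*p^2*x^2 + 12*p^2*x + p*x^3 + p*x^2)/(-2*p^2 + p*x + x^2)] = p*(-70*p^4 - 48*p^3*x - 59*p^3 - 29*p^2*x^2 - 74*p^2*x + 2*p*x^3 - 11*p*x^2 + x^4)/(4*p^4 - 4*p^3*x - 3*p^2*x^2 + 2*p*x^3 + x^4)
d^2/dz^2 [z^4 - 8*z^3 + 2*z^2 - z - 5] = 12*z^2 - 48*z + 4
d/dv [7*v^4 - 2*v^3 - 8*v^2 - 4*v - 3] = 28*v^3 - 6*v^2 - 16*v - 4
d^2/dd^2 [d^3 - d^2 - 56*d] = 6*d - 2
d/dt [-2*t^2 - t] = -4*t - 1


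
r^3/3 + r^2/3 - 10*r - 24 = (r/3 + 1)*(r - 6)*(r + 4)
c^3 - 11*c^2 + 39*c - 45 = (c - 5)*(c - 3)^2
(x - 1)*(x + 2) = x^2 + x - 2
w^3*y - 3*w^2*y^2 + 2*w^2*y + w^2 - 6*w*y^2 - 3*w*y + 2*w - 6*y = (w + 2)*(w - 3*y)*(w*y + 1)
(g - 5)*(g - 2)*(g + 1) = g^3 - 6*g^2 + 3*g + 10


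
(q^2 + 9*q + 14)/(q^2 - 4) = (q + 7)/(q - 2)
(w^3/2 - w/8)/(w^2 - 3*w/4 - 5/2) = (4*w^3 - w)/(8*w^2 - 6*w - 20)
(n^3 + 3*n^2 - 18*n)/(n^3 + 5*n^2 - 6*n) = (n - 3)/(n - 1)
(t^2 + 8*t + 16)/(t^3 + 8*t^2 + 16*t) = 1/t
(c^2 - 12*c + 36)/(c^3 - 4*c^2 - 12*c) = (c - 6)/(c*(c + 2))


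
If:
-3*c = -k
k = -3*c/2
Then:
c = 0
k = 0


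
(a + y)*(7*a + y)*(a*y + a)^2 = 7*a^4*y^2 + 14*a^4*y + 7*a^4 + 8*a^3*y^3 + 16*a^3*y^2 + 8*a^3*y + a^2*y^4 + 2*a^2*y^3 + a^2*y^2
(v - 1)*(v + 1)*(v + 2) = v^3 + 2*v^2 - v - 2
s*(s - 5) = s^2 - 5*s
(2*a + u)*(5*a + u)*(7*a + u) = 70*a^3 + 59*a^2*u + 14*a*u^2 + u^3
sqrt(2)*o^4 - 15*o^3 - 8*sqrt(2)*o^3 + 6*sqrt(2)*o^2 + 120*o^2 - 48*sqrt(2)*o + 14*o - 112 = (o - 8)*(o - 7*sqrt(2))*(o - sqrt(2))*(sqrt(2)*o + 1)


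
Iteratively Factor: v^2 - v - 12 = (v + 3)*(v - 4)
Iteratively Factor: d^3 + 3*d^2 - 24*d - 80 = (d + 4)*(d^2 - d - 20) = (d + 4)^2*(d - 5)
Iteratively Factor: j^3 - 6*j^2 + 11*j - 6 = (j - 3)*(j^2 - 3*j + 2) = (j - 3)*(j - 2)*(j - 1)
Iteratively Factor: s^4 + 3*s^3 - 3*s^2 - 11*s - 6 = (s + 1)*(s^3 + 2*s^2 - 5*s - 6) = (s + 1)^2*(s^2 + s - 6) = (s - 2)*(s + 1)^2*(s + 3)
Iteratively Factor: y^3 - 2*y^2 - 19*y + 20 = (y - 1)*(y^2 - y - 20) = (y - 1)*(y + 4)*(y - 5)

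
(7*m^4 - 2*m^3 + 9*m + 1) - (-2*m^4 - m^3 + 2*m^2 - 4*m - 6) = 9*m^4 - m^3 - 2*m^2 + 13*m + 7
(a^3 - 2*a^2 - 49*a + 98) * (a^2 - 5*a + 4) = a^5 - 7*a^4 - 35*a^3 + 335*a^2 - 686*a + 392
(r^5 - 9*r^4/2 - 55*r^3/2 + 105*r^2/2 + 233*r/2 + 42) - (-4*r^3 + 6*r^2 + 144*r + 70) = r^5 - 9*r^4/2 - 47*r^3/2 + 93*r^2/2 - 55*r/2 - 28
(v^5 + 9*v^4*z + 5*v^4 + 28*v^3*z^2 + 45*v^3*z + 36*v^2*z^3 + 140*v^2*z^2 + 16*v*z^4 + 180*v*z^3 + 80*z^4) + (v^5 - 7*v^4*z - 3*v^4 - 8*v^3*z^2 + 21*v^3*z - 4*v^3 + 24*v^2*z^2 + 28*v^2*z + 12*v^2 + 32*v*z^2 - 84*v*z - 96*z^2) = 2*v^5 + 2*v^4*z + 2*v^4 + 20*v^3*z^2 + 66*v^3*z - 4*v^3 + 36*v^2*z^3 + 164*v^2*z^2 + 28*v^2*z + 12*v^2 + 16*v*z^4 + 180*v*z^3 + 32*v*z^2 - 84*v*z + 80*z^4 - 96*z^2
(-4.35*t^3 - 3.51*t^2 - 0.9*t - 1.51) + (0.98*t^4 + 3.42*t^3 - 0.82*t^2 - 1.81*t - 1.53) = 0.98*t^4 - 0.93*t^3 - 4.33*t^2 - 2.71*t - 3.04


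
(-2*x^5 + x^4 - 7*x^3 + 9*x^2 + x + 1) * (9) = -18*x^5 + 9*x^4 - 63*x^3 + 81*x^2 + 9*x + 9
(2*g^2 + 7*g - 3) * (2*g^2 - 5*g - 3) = 4*g^4 + 4*g^3 - 47*g^2 - 6*g + 9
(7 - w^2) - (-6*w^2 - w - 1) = 5*w^2 + w + 8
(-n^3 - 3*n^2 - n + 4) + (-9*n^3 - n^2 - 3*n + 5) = -10*n^3 - 4*n^2 - 4*n + 9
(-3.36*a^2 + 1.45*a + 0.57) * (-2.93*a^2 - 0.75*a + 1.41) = 9.8448*a^4 - 1.7285*a^3 - 7.4952*a^2 + 1.617*a + 0.8037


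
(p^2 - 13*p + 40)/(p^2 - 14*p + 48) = (p - 5)/(p - 6)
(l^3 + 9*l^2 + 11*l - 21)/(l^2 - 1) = (l^2 + 10*l + 21)/(l + 1)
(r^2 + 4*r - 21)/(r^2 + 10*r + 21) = (r - 3)/(r + 3)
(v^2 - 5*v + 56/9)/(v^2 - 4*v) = (v^2 - 5*v + 56/9)/(v*(v - 4))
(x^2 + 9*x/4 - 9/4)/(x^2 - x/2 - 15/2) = (-4*x^2 - 9*x + 9)/(2*(-2*x^2 + x + 15))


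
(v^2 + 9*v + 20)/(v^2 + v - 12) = (v + 5)/(v - 3)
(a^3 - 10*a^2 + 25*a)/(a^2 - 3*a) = (a^2 - 10*a + 25)/(a - 3)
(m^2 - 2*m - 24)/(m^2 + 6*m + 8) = (m - 6)/(m + 2)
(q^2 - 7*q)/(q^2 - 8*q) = (q - 7)/(q - 8)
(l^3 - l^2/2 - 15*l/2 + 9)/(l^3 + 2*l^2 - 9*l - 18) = (l^2 - 7*l/2 + 3)/(l^2 - l - 6)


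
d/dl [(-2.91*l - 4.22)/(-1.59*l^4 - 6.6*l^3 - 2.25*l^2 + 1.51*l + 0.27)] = (-13.8807*l^4 - 65.2512*l^3 - 90.1035*l^2 - 18.99*l + 5.5865)/(2.5281*l^8 + 20.988*l^7 + 50.715*l^6 + 24.8982*l^5 - 15.7281*l^4 - 10.359*l^3 + 1.0651*l^2 + 0.8154*l + 0.0729)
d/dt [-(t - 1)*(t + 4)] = -2*t - 3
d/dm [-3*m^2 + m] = 1 - 6*m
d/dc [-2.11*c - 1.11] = -2.11000000000000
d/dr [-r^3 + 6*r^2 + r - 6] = -3*r^2 + 12*r + 1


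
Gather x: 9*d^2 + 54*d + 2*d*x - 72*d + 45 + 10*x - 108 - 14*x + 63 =9*d^2 - 18*d + x*(2*d - 4)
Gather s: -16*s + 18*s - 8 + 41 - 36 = 2*s - 3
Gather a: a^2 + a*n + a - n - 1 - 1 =a^2 + a*(n + 1) - n - 2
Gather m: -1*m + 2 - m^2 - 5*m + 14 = -m^2 - 6*m + 16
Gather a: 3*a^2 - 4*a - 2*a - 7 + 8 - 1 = 3*a^2 - 6*a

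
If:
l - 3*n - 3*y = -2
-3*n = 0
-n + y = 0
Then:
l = -2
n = 0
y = 0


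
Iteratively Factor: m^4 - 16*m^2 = (m + 4)*(m^3 - 4*m^2) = (m - 4)*(m + 4)*(m^2) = m*(m - 4)*(m + 4)*(m)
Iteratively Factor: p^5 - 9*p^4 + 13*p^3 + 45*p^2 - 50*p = (p + 2)*(p^4 - 11*p^3 + 35*p^2 - 25*p) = (p - 5)*(p + 2)*(p^3 - 6*p^2 + 5*p) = p*(p - 5)*(p + 2)*(p^2 - 6*p + 5) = p*(p - 5)^2*(p + 2)*(p - 1)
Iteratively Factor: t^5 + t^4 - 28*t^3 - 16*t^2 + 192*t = (t + 4)*(t^4 - 3*t^3 - 16*t^2 + 48*t) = t*(t + 4)*(t^3 - 3*t^2 - 16*t + 48) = t*(t - 3)*(t + 4)*(t^2 - 16) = t*(t - 3)*(t + 4)^2*(t - 4)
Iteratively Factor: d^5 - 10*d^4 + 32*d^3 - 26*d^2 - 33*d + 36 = (d - 4)*(d^4 - 6*d^3 + 8*d^2 + 6*d - 9) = (d - 4)*(d - 1)*(d^3 - 5*d^2 + 3*d + 9) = (d - 4)*(d - 3)*(d - 1)*(d^2 - 2*d - 3) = (d - 4)*(d - 3)^2*(d - 1)*(d + 1)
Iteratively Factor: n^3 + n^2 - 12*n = (n - 3)*(n^2 + 4*n) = n*(n - 3)*(n + 4)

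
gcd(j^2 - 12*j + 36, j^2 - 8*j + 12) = j - 6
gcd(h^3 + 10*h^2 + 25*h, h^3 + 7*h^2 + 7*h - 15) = h + 5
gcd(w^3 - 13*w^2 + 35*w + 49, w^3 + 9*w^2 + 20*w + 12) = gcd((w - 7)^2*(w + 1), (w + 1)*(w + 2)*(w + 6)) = w + 1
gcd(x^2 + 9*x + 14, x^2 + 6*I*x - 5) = 1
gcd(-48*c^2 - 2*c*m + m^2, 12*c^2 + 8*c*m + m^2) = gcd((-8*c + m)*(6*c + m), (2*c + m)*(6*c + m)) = 6*c + m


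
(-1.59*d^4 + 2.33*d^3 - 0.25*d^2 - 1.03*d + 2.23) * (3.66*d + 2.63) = -5.8194*d^5 + 4.3461*d^4 + 5.2129*d^3 - 4.4273*d^2 + 5.4529*d + 5.8649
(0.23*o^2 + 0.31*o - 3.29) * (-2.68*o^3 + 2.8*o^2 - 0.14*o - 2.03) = -0.6164*o^5 - 0.1868*o^4 + 9.653*o^3 - 9.7223*o^2 - 0.1687*o + 6.6787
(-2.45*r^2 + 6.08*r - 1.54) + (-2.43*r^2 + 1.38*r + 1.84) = -4.88*r^2 + 7.46*r + 0.3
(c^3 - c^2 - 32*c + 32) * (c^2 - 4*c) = c^5 - 5*c^4 - 28*c^3 + 160*c^2 - 128*c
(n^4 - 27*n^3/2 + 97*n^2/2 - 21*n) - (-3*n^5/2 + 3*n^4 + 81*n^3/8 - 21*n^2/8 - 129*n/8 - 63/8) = 3*n^5/2 - 2*n^4 - 189*n^3/8 + 409*n^2/8 - 39*n/8 + 63/8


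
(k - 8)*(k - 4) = k^2 - 12*k + 32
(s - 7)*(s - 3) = s^2 - 10*s + 21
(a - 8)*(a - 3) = a^2 - 11*a + 24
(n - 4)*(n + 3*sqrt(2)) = n^2 - 4*n + 3*sqrt(2)*n - 12*sqrt(2)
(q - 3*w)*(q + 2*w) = q^2 - q*w - 6*w^2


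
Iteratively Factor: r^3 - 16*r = (r - 4)*(r^2 + 4*r) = r*(r - 4)*(r + 4)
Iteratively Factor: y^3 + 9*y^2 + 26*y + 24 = (y + 4)*(y^2 + 5*y + 6) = (y + 2)*(y + 4)*(y + 3)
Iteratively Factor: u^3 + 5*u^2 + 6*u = (u + 3)*(u^2 + 2*u) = u*(u + 3)*(u + 2)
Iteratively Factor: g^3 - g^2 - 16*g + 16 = (g - 1)*(g^2 - 16) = (g - 4)*(g - 1)*(g + 4)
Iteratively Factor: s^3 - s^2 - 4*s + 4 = (s - 2)*(s^2 + s - 2) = (s - 2)*(s + 2)*(s - 1)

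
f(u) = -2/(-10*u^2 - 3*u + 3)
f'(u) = -2*(20*u + 3)/(-10*u^2 - 3*u + 3)^2 = 2*(-20*u - 3)/(10*u^2 + 3*u - 3)^2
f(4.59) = 0.01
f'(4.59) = -0.00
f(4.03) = 0.01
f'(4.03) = -0.01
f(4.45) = 0.01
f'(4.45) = -0.00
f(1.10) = 0.16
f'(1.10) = -0.33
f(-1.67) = 0.10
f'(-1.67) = 0.15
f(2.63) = 0.03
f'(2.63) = -0.02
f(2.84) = 0.02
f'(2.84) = -0.02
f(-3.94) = 0.01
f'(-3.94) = 0.01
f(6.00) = 0.01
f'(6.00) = 0.00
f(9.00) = 0.00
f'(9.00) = 0.00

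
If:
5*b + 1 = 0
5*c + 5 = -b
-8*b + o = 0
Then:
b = -1/5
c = -24/25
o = -8/5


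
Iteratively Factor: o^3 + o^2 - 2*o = (o + 2)*(o^2 - o) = o*(o + 2)*(o - 1)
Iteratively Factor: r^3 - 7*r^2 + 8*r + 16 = (r + 1)*(r^2 - 8*r + 16) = (r - 4)*(r + 1)*(r - 4)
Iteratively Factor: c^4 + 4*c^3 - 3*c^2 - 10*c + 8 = (c - 1)*(c^3 + 5*c^2 + 2*c - 8) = (c - 1)*(c + 4)*(c^2 + c - 2) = (c - 1)^2*(c + 4)*(c + 2)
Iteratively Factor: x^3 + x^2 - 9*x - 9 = (x + 1)*(x^2 - 9) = (x - 3)*(x + 1)*(x + 3)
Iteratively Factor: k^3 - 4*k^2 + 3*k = (k - 3)*(k^2 - k) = (k - 3)*(k - 1)*(k)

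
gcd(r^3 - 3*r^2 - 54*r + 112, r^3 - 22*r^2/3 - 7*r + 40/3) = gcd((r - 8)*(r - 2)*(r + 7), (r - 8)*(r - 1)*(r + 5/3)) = r - 8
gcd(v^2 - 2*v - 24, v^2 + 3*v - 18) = 1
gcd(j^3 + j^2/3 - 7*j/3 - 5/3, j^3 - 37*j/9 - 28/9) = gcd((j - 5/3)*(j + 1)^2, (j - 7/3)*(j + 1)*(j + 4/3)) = j + 1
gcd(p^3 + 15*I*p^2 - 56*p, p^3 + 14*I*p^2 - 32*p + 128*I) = p + 8*I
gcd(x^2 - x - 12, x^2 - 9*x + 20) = x - 4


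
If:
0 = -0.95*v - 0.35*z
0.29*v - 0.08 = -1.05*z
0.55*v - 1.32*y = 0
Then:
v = -0.03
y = -0.01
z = 0.08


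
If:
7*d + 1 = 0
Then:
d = -1/7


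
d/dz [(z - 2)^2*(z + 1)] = 3*z*(z - 2)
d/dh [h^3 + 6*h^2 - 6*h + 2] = 3*h^2 + 12*h - 6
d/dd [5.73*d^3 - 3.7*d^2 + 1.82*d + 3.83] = 17.19*d^2 - 7.4*d + 1.82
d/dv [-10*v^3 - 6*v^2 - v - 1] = -30*v^2 - 12*v - 1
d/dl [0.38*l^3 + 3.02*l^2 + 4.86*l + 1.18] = 1.14*l^2 + 6.04*l + 4.86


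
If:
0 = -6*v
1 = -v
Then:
No Solution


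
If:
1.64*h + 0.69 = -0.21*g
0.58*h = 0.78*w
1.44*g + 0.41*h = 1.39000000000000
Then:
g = 1.13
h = -0.56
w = -0.42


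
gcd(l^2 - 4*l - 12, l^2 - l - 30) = l - 6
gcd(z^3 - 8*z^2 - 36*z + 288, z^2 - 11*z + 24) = z - 8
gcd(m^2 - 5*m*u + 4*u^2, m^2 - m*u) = -m + u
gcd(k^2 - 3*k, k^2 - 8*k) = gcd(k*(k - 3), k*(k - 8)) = k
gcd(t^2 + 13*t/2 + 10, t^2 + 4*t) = t + 4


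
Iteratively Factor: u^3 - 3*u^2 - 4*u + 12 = (u + 2)*(u^2 - 5*u + 6) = (u - 2)*(u + 2)*(u - 3)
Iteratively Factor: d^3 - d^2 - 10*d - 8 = (d + 1)*(d^2 - 2*d - 8) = (d + 1)*(d + 2)*(d - 4)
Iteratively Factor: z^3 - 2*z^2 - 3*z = (z)*(z^2 - 2*z - 3) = z*(z - 3)*(z + 1)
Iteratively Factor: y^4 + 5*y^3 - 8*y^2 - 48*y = (y - 3)*(y^3 + 8*y^2 + 16*y) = y*(y - 3)*(y^2 + 8*y + 16) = y*(y - 3)*(y + 4)*(y + 4)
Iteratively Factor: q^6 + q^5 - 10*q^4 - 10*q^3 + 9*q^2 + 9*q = (q)*(q^5 + q^4 - 10*q^3 - 10*q^2 + 9*q + 9) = q*(q - 1)*(q^4 + 2*q^3 - 8*q^2 - 18*q - 9) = q*(q - 1)*(q + 3)*(q^3 - q^2 - 5*q - 3) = q*(q - 3)*(q - 1)*(q + 3)*(q^2 + 2*q + 1) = q*(q - 3)*(q - 1)*(q + 1)*(q + 3)*(q + 1)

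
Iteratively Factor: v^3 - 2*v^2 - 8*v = (v + 2)*(v^2 - 4*v) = (v - 4)*(v + 2)*(v)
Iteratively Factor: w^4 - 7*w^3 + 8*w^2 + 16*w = (w - 4)*(w^3 - 3*w^2 - 4*w) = (w - 4)^2*(w^2 + w) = w*(w - 4)^2*(w + 1)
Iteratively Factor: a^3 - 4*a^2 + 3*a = (a)*(a^2 - 4*a + 3) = a*(a - 3)*(a - 1)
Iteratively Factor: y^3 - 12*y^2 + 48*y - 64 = (y - 4)*(y^2 - 8*y + 16) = (y - 4)^2*(y - 4)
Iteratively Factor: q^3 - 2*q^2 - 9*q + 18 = (q - 2)*(q^2 - 9) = (q - 3)*(q - 2)*(q + 3)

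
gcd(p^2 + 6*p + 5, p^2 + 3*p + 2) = p + 1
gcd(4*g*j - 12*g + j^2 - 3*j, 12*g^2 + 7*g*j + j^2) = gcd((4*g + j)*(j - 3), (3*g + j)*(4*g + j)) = 4*g + j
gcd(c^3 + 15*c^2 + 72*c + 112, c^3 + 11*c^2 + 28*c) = c^2 + 11*c + 28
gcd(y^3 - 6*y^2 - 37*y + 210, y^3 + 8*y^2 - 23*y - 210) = y^2 + y - 30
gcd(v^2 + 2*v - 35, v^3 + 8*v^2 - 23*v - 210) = v^2 + 2*v - 35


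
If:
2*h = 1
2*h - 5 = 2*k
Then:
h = 1/2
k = -2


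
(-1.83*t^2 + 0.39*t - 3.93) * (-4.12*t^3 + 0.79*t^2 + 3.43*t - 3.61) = 7.5396*t^5 - 3.0525*t^4 + 10.2228*t^3 + 4.8393*t^2 - 14.8878*t + 14.1873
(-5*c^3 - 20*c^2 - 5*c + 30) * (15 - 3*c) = 15*c^4 - 15*c^3 - 285*c^2 - 165*c + 450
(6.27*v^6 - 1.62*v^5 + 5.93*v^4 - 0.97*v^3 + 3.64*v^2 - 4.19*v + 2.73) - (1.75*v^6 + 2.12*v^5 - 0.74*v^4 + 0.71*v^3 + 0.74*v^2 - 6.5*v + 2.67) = 4.52*v^6 - 3.74*v^5 + 6.67*v^4 - 1.68*v^3 + 2.9*v^2 + 2.31*v + 0.0600000000000001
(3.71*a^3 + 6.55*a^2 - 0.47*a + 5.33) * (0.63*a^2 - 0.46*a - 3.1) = 2.3373*a^5 + 2.4199*a^4 - 14.8101*a^3 - 16.7309*a^2 - 0.9948*a - 16.523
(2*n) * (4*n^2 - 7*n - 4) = 8*n^3 - 14*n^2 - 8*n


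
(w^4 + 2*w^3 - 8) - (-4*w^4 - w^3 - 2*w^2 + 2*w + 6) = 5*w^4 + 3*w^3 + 2*w^2 - 2*w - 14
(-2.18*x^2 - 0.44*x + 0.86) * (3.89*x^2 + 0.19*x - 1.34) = -8.4802*x^4 - 2.1258*x^3 + 6.183*x^2 + 0.753*x - 1.1524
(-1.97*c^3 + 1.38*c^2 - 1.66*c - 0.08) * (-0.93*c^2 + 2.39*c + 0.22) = 1.8321*c^5 - 5.9917*c^4 + 4.4086*c^3 - 3.5894*c^2 - 0.5564*c - 0.0176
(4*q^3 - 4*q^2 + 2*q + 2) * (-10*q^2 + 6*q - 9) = -40*q^5 + 64*q^4 - 80*q^3 + 28*q^2 - 6*q - 18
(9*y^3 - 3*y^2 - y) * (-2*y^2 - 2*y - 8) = -18*y^5 - 12*y^4 - 64*y^3 + 26*y^2 + 8*y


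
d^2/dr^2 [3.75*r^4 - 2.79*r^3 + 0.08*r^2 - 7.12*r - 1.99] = 45.0*r^2 - 16.74*r + 0.16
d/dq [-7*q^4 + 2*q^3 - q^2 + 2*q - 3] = -28*q^3 + 6*q^2 - 2*q + 2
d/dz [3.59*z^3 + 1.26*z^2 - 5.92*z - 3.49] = 10.77*z^2 + 2.52*z - 5.92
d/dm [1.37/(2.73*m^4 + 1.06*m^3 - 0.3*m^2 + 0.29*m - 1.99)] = (-14.9604*m^3 - 4.3566*m^2 + 0.822*m - 0.3973)/(2.73*m^4 + 1.06*m^3 - 0.3*m^2 + 0.29*m - 1.99)^2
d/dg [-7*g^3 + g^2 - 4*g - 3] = -21*g^2 + 2*g - 4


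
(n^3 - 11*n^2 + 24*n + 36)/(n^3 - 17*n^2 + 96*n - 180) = (n + 1)/(n - 5)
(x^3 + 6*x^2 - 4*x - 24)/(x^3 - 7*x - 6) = (x^2 + 4*x - 12)/(x^2 - 2*x - 3)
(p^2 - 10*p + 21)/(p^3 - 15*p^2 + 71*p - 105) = 1/(p - 5)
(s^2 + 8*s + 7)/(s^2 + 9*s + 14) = (s + 1)/(s + 2)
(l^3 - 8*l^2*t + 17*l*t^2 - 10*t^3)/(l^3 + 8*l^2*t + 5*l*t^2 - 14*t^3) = (l^2 - 7*l*t + 10*t^2)/(l^2 + 9*l*t + 14*t^2)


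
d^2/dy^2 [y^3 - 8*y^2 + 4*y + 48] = 6*y - 16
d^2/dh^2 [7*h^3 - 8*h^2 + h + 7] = 42*h - 16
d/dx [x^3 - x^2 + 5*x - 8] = 3*x^2 - 2*x + 5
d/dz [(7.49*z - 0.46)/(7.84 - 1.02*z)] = (59.417448*z - 456.698816)/(1.02*z - 7.84)^3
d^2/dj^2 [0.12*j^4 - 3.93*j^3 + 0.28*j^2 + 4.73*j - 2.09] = 1.44*j^2 - 23.58*j + 0.56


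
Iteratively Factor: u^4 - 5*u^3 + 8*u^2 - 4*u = (u - 1)*(u^3 - 4*u^2 + 4*u) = u*(u - 1)*(u^2 - 4*u + 4) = u*(u - 2)*(u - 1)*(u - 2)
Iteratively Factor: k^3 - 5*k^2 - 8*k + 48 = (k - 4)*(k^2 - k - 12) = (k - 4)^2*(k + 3)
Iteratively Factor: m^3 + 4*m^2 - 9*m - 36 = (m + 4)*(m^2 - 9) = (m + 3)*(m + 4)*(m - 3)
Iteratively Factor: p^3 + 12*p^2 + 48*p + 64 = (p + 4)*(p^2 + 8*p + 16) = (p + 4)^2*(p + 4)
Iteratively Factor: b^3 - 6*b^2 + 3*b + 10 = (b + 1)*(b^2 - 7*b + 10) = (b - 2)*(b + 1)*(b - 5)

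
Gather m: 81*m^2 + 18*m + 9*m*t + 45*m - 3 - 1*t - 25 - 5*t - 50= 81*m^2 + m*(9*t + 63) - 6*t - 78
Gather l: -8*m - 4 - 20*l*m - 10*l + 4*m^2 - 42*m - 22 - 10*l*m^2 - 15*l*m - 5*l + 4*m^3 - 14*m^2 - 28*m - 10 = l*(-10*m^2 - 35*m - 15) + 4*m^3 - 10*m^2 - 78*m - 36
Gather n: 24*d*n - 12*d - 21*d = 24*d*n - 33*d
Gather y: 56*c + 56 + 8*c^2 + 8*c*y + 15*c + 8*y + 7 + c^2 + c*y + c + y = 9*c^2 + 72*c + y*(9*c + 9) + 63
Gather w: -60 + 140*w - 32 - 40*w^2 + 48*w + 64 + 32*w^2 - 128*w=-8*w^2 + 60*w - 28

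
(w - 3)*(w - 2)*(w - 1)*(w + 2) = w^4 - 4*w^3 - w^2 + 16*w - 12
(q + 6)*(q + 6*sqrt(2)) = q^2 + 6*q + 6*sqrt(2)*q + 36*sqrt(2)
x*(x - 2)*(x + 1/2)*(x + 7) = x^4 + 11*x^3/2 - 23*x^2/2 - 7*x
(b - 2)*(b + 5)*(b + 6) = b^3 + 9*b^2 + 8*b - 60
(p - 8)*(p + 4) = p^2 - 4*p - 32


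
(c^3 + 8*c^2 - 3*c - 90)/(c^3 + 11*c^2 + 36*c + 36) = (c^2 + 2*c - 15)/(c^2 + 5*c + 6)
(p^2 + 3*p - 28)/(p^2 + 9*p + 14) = (p - 4)/(p + 2)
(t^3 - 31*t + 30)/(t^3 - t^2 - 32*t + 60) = (t - 1)/(t - 2)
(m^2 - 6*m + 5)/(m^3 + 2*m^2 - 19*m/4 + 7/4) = 4*(m - 5)/(4*m^2 + 12*m - 7)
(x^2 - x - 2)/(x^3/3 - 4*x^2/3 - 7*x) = 3*(-x^2 + x + 2)/(x*(-x^2 + 4*x + 21))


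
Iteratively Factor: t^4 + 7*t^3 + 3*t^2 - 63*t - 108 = (t + 4)*(t^3 + 3*t^2 - 9*t - 27) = (t + 3)*(t + 4)*(t^2 - 9) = (t - 3)*(t + 3)*(t + 4)*(t + 3)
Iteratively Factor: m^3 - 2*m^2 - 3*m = (m - 3)*(m^2 + m) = (m - 3)*(m + 1)*(m)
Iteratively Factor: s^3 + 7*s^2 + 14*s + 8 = (s + 1)*(s^2 + 6*s + 8) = (s + 1)*(s + 4)*(s + 2)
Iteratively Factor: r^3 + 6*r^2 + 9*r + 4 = (r + 1)*(r^2 + 5*r + 4) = (r + 1)*(r + 4)*(r + 1)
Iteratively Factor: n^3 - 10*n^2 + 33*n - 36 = (n - 3)*(n^2 - 7*n + 12) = (n - 4)*(n - 3)*(n - 3)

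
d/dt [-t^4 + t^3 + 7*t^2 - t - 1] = -4*t^3 + 3*t^2 + 14*t - 1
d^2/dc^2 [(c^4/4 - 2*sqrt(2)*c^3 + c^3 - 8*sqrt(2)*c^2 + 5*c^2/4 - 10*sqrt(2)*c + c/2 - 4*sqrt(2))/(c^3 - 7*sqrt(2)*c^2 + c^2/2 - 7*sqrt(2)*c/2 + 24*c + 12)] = (-139*c^6 - 14*sqrt(2)*c^6 - 1212*c^5 - 45*sqrt(2)*c^5 + 8730*c^4 + 7914*sqrt(2)*c^4 - 11921*sqrt(2)*c^3 - 13370*c^3 - 34272*sqrt(2)*c^2 - 36072*c^2 - 18336*sqrt(2)*c - 8688*c - 10064*sqrt(2) - 2112)/(8*c^9 - 168*sqrt(2)*c^8 + 12*c^8 - 252*sqrt(2)*c^7 + 2934*c^7 - 13678*sqrt(2)*c^6 + 4393*c^6 - 20349*sqrt(2)*c^5 + 72468*c^5 - 106932*sqrt(2)*c^4 + 105774*c^4 - 146846*sqrt(2)*c^3 + 163296*c^3 - 72576*sqrt(2)*c^2 + 174672*c^2 - 12096*sqrt(2)*c + 82944*c + 13824)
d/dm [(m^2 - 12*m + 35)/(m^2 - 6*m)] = 2*(3*m^2 - 35*m + 105)/(m^2*(m^2 - 12*m + 36))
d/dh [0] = 0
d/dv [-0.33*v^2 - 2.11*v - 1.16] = -0.66*v - 2.11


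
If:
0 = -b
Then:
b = 0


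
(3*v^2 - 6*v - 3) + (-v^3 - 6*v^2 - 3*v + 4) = -v^3 - 3*v^2 - 9*v + 1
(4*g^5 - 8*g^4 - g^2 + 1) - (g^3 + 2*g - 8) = 4*g^5 - 8*g^4 - g^3 - g^2 - 2*g + 9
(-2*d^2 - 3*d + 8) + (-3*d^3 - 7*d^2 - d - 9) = -3*d^3 - 9*d^2 - 4*d - 1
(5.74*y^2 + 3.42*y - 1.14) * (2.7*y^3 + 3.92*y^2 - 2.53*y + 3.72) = 15.498*y^5 + 31.7348*y^4 - 4.1938*y^3 + 8.2314*y^2 + 15.6066*y - 4.2408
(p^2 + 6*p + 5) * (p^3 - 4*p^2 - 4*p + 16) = p^5 + 2*p^4 - 23*p^3 - 28*p^2 + 76*p + 80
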